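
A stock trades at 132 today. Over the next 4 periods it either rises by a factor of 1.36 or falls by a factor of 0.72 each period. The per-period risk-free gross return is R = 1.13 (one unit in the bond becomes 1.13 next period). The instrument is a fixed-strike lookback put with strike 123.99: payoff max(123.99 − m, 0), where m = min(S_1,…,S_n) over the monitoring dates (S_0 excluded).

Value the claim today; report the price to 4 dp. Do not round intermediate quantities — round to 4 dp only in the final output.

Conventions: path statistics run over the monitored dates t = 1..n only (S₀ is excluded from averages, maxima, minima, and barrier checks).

price = 11.8213

Under the martingale measure an up-move has probability p* = 0.6406; value the claim as the probability-weighted average of per-path payoffs, discounted 4 periods at R = 1.13.
Enumerate all 2^4 = 16 price paths (U = up ×1.36, D = down ×0.72); each path with k up-moves has probability p*^k·(1−p*)^(4−k).
DDDD: m=35.4735, payoff=88.5165, prob=0.016680
UDDD: m=67.0055, payoff=56.9845, prob=0.029734
DUDD: m=67.0055, payoff=56.9845, prob=0.029734
UUDD: m=126.5659, payoff=0.0000, prob=0.053003
DDUD: m=67.0055, payoff=56.9845, prob=0.029734
UDUD: m=126.5659, payoff=0.0000, prob=0.053003
DUUD: m=95.0400, payoff=28.9500, prob=0.053003
UUUD: m=179.5200, payoff=0.0000, prob=0.094484
DDDU: m=49.2687, payoff=74.7213, prob=0.029734
UDDU: m=93.0632, payoff=30.9268, prob=0.053003
DUDU: m=93.0632, payoff=30.9268, prob=0.053003
UUDU: m=175.7860, payoff=0.0000, prob=0.094484
DDUU: m=68.4288, payoff=55.5612, prob=0.053003
UDUU: m=129.2544, payoff=0.0000, prob=0.094484
DUUU: m=95.0400, payoff=28.9500, prob=0.094484
UUUU: m=179.5200, payoff=0.0000, prob=0.168428
Price = Σ prob·payoff / R^4 = 19.274387 / 1.630474 = 11.8213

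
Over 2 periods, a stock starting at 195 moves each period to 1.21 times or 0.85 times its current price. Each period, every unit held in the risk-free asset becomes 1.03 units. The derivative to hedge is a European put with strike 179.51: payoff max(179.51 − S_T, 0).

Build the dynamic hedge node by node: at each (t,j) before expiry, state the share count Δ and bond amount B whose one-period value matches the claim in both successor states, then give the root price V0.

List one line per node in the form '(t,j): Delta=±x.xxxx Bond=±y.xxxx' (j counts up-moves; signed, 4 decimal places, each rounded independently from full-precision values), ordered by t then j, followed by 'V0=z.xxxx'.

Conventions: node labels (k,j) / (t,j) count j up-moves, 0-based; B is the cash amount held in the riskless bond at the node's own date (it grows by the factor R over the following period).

(0,0): Delta=-0.2671 Bond=61.1813
(1,0): Delta=-0.6473 Bond=126.0335
(1,1): Delta=0.0000 Bond=0.0000
V0=9.1014

Risk-neutral probability p* = (R−d)/(u−d) = (1.03−0.85)/(1.21−0.85) = 0.5000.
Payoffs at expiry: V(2,0)=38.6225, V(2,1)=0.0000, V(2,2)=0.0000
Node (1,0) S=165.7500: V=(p*·0.0000+(1−p*)·38.6225)/1.03=18.7488; Δ=(0.0000−38.6225)/(200.5575−140.8875)=-0.6473; B=V−Δ·S=126.0335
Node (1,1) S=235.9500: V=(p*·0.0000+(1−p*)·0.0000)/1.03=0.0000; Δ=(0.0000−0.0000)/(285.4995−200.5575)=0.0000; B=V−Δ·S=0.0000
Node (0,0) S=195.0000: V=(p*·0.0000+(1−p*)·18.7488)/1.03=9.1014; Δ=(0.0000−18.7488)/(235.9500−165.7500)=-0.2671; B=V−Δ·S=61.1813
Check: Δ(0,0)·S0 + B(0,0) = 9.1014 = V0.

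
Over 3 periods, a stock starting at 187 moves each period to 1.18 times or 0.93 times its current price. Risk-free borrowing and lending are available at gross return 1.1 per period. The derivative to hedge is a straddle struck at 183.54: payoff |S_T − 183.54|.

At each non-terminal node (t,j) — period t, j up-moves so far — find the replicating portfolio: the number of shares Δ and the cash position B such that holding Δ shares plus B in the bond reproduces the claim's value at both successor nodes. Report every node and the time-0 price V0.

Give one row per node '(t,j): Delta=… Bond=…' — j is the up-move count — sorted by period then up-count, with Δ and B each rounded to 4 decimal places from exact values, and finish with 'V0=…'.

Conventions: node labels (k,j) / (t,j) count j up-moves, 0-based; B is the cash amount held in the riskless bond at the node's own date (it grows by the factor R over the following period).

(0,0): Delta=0.8801 Bond=-113.8387
(1,0): Delta=0.5567 Bond=-68.9878
(1,1): Delta=1.0000 Bond=-151.6860
(2,0): Delta=-0.6385 Bond=117.4203
(2,1): Delta=1.0000 Bond=-166.8545
(2,2): Delta=1.0000 Bond=-166.8545
V0=50.7347

The replicating-portfolio and risk-neutral prices coincide; use p* = (1.1−0.93)/(1.18−0.93) = 0.6800 for the latter.
At maturity the claim pays: V(3,0)=33.1252, V(3,1)=7.3088, V(3,2)=58.6123, V(3,3)=123.7070
  t=2,j=0: stock 161.7363 → up 190.8488 (V=7.3088), down 150.4148 (V=33.1252). Price 14.1546; hedge Δ=-0.6385, bond B=117.4203.
  t=2,j=1: stock 205.2138 → up 242.1523 (V=58.6123), down 190.8488 (V=7.3088). Price 38.3593; hedge Δ=1.0000, bond B=-166.8545.
  t=2,j=2: stock 260.3788 → up 307.2470 (V=123.7070), down 242.1523 (V=58.6123). Price 93.5243; hedge Δ=1.0000, bond B=-166.8545.
  t=1,j=0: stock 173.9100 → up 205.2138 (V=38.3593), down 161.7363 (V=14.1546). Price 27.8307; hedge Δ=0.5567, bond B=-68.9878.
  t=1,j=1: stock 220.6600 → up 260.3788 (V=93.5243), down 205.2138 (V=38.3593). Price 68.9740; hedge Δ=1.0000, bond B=-151.6860.
  t=0,j=0: stock 187.0000 → up 220.6600 (V=68.9740), down 173.9100 (V=27.8307). Price 50.7347; hedge Δ=0.8801, bond B=-113.8387.
Check: Δ(0,0)·S0 + B(0,0) = 50.7347 = V0.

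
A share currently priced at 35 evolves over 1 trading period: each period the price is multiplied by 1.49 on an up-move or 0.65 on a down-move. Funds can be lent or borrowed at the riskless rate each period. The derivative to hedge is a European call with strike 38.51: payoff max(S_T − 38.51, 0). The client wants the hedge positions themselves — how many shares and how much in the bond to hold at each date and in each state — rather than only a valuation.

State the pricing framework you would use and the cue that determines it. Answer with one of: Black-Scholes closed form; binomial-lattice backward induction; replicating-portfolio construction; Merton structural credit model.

Key observation: a price alone would not answer the question — the per-node share/bond construction on the spot-35, 1.49/0.65 tree is required, and only the replicating-portfolio method yields it.

framework: replicating-portfolio construction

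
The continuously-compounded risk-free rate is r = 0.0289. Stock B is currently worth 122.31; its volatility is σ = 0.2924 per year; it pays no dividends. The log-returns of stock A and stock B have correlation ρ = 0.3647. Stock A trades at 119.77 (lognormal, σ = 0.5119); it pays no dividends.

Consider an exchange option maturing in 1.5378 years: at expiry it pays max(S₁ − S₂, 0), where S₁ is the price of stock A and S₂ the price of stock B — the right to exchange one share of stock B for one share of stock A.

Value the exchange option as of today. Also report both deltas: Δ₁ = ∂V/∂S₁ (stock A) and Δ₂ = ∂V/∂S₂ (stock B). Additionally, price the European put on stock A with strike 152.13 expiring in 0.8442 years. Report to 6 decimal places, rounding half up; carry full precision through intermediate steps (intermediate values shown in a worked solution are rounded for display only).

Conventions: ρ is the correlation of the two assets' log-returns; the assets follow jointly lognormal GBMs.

σ_eff = √(σ₁² + σ₂² − 2ρσ₁σ₂) = √(0.5119² + 0.2924² − 2·0.3647·0.5119·0.2924) = 0.488224
d₁ = (ln(S₁/S₂) + (q₂ − q₁ + σ_eff²/2)T) / (σ_eff√T) = (ln(119.77/122.31) + (0.0 − 0.0 + 0.119182)·1.5378) / 0.605438 = 0.268057
d₂ = d₁ − σ_eff√T = 0.268057 − 0.605438 = -0.337381
N(d₁) = 0.605672,  N(d₂) = 0.367915
V = S₁·e^{−q₁T}·N(d₁) − S₂·e^{−q₂T}·N(d₂) = 72.541370 − 44.999682 = 27.541688
Δ₁ = e^{−q₁T}·N(d₁) = 0.605672;  Δ₂ = −e^{−q₂T}·N(d₂) = -0.367915
[vanilla: stock A put K=152.13]
σ√T = 0.5119·√0.8442 = 0.470336
d₁ = (ln(S/K) + (r+σ²/2)T) / (σ√T) = (ln(119.77/152.13) + (0.0289+0.5119²/2)·0.8442) / 0.470336 = (-0.239162 + 0.135005) / 0.470336 = -0.221453
d₂ = d₁ − σ√T = -0.221453 − 0.470336 = -0.691788
e^{−rT} = 0.975898
N(−d₁) = 0.587630,  N(−d₂) = 0.755465
price = K·e^{−rT}·N(−d₂) − S·N(−d₁) = 112.158827 − 70.380444 = 41.778384

exchange price = 27.541688
Δ1 = 0.605672
Δ2 = -0.367915
price(stock A put K=152.13) = 41.778384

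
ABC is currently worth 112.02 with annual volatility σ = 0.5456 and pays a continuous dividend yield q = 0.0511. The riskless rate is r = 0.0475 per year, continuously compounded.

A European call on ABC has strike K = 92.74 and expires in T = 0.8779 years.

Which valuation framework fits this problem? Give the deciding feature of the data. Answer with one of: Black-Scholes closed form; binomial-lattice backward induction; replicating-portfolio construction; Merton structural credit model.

Key observation: with ABC following a GBM at constant σ and r, the European call struck at 92.74 prices in closed form — nothing here needs a stepwise model or a balance sheet.

framework: Black-Scholes closed form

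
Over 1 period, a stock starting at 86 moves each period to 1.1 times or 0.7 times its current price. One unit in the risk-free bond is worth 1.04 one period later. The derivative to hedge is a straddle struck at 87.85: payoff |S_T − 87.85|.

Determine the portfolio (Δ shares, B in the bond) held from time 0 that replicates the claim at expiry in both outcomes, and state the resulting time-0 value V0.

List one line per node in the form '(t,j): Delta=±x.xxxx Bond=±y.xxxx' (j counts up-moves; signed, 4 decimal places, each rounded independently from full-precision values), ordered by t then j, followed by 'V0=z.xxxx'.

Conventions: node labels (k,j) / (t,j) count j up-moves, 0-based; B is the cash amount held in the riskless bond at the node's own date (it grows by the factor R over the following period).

(0,0): Delta=-0.6076 Bond=61.7548
V0=9.5048

Under the risk-neutral measure, an up-move has probability p* = (R−d)/(u−d) = 0.8500 and values discount at R = 1.04.
Payoffs at expiry: V(1,0)=27.6500, V(1,1)=6.7500
Node (0,0) S=86.0000: V=(p*·6.7500+(1−p*)·27.6500)/1.04=9.5048; Δ=(6.7500−27.6500)/(94.6000−60.2000)=-0.6076; B=V−Δ·S=61.7548
Sanity check at the root: Δ(0,0)·S0 + B(0,0) reproduces V0 = 9.5048.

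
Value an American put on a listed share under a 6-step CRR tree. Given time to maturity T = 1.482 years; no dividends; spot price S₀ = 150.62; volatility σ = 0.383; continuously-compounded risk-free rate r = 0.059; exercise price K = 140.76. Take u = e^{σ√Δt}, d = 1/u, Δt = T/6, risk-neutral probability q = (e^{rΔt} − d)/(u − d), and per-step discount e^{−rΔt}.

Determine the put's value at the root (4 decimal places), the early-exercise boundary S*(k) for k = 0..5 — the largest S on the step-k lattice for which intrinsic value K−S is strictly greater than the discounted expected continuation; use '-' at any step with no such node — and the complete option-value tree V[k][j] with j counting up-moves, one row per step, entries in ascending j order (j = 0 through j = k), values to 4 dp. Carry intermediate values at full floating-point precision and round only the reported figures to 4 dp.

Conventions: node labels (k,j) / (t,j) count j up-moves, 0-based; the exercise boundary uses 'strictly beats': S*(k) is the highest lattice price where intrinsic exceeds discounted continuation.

Δt=0.24700  u=1.20967  d=0.82667  q=0.49088  discount=0.98553
step 6 (expiry): payoffs max(K−S,0) = 92.6892 70.4179 37.8284 0.0000 0.0000 0.0000 0.0000
step 5: (k=5,j=0): S=58.1498, K−S=82.6102, hold=80.5738 ⇒ V=82.6102 exercise | (k=5,j=1): S=85.0907, K−S=55.6693, hold=53.6329 ⇒ V=55.6693 exercise | (k=5,j=2): S=124.5133, K−S=16.2467, hold=18.9804 ⇒ V=18.9804 continue | (k=5,j=3): S=182.2005, K−S=0.0000, hold=0.0000 ⇒ V=0.0000 continue | (k=5,j=4): S=266.6142, K−S=0.0000, hold=0.0000 ⇒ V=0.0000 continue | (k=5,j=5): S=390.1369, K−S=0.0000, hold=0.0000 ⇒ V=0.0000 continue  boundary S*=85.0907
step 4: (k=4,j=0): S=70.3421, K−S=70.4179, hold=68.3815 ⇒ V=70.4179 exercise | (k=4,j=1): S=102.9316, K−S=37.8284, hold=37.1144 ⇒ V=37.8284 exercise | (k=4,j=2): S=150.6200, K−S=0.0000, hold=9.5234 ⇒ V=9.5234 continue | (k=4,j=3): S=220.4024, K−S=0.0000, hold=0.0000 ⇒ V=0.0000 continue | (k=4,j=4): S=322.5152, K−S=0.0000, hold=0.0000 ⇒ V=0.0000 continue  boundary S*=102.9316
step 3: (k=3,j=0): S=85.0907, K−S=55.6693, hold=53.6329 ⇒ V=55.6693 exercise | (k=3,j=1): S=124.5133, K−S=16.2467, hold=23.5876 ⇒ V=23.5876 continue | (k=3,j=2): S=182.2005, K−S=0.0000, hold=4.7784 ⇒ V=4.7784 continue | (k=3,j=3): S=266.6142, K−S=0.0000, hold=0.0000 ⇒ V=0.0000 continue  boundary S*=85.0907
step 2: (k=2,j=0): S=102.9316, K−S=37.8284, hold=39.3434 ⇒ V=39.3434 continue | (k=2,j=1): S=150.6200, K−S=0.0000, hold=14.1468 ⇒ V=14.1468 continue | (k=2,j=2): S=220.4024, K−S=0.0000, hold=2.3975 ⇒ V=2.3975 continue  boundary S*=-
step 1: (k=1,j=0): S=124.5133, K−S=16.2467, hold=26.5845 ⇒ V=26.5845 continue | (k=1,j=1): S=182.2005, K−S=0.0000, hold=8.2580 ⇒ V=8.2580 continue  boundary S*=-
step 0: (k=0,j=0): S=150.6200, K−S=0.0000, hold=17.3339 ⇒ V=17.3339 continue  boundary S*=-

price = 17.3339
boundary = - - - 85.0907 102.9316 85.0907
tree:
17.3339
26.5845 8.2580
39.3434 14.1468 2.3975
55.6693 23.5876 4.7784 0.0000
70.4179 37.8284 9.5234 0.0000 0.0000
82.6102 55.6693 18.9804 0.0000 0.0000 0.0000
92.6892 70.4179 37.8284 0.0000 0.0000 0.0000 0.0000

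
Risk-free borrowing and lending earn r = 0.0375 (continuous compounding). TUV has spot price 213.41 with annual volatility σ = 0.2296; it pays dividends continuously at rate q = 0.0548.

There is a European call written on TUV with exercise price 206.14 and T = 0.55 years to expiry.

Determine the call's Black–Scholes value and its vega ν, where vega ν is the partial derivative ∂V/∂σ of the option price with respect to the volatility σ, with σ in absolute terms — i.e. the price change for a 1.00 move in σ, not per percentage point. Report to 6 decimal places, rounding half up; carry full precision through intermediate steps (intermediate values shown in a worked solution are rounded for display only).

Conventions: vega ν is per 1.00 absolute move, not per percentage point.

price = 16.596744
ν = 59.627590

σ√T = 0.2296·√0.55 = 0.170276
d₁ = (ln(S/K) + (r−q+σ²/2)T) / (σ√T) = (ln(213.41/206.14) + (0.0375−0.0548+0.2296²/2)·0.55) / 0.170276 = (0.034660 + 0.004982) / 0.170276 = 0.232808
d₂ = d₁ − σ√T = 0.232808 − 0.170276 = 0.062532
e^{−rT} = 0.979586
e^{−qT} = 0.970310
N(d₁) = 0.592045,  N(d₂) = 0.524930
Call price V = S·e^{−qT}·N(d₁) − K·e^{−rT}·N(d₂) = 122.596948 − 106.000204 = 16.596744
φ(d₁) = (1/√(2π))·e^{−d₁²/2} = 0.388276
ν = S·e^{−qT}·φ(d₁)·√T = 59.627590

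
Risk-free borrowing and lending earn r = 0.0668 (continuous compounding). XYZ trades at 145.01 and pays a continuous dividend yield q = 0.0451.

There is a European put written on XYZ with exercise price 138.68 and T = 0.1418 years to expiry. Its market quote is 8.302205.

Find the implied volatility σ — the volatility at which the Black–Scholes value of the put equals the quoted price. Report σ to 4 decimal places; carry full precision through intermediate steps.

sigma = 0.5376

At σ = 0.5376 the Black–Scholes value reproduces the quote:
σ√T = 0.5376·√0.1418 = 0.202440
d₁ = (ln(S/K) + (r−q+σ²/2)T) / (σ√T) = (ln(145.01/138.68) + (0.0668−0.0451+0.5376²/2)·0.1418) / 0.202440 = (0.044634 + 0.023568) / 0.202440 = 0.336898
d₂ = d₁ − σ√T = 0.336898 − 0.202440 = 0.134457
e^{−rT} = 0.990572
e^{−qT} = 0.993625
N(−d₁) = 0.368097,  N(−d₂) = 0.446521
V = K·e^{−rT}·N(−d₂) − S·e^{−qT}·N(−d₁) = 61.339685 − 53.037480 = 8.302205 (the observed quote) — the price is monotone increasing in volatility, hence this σ is the only solution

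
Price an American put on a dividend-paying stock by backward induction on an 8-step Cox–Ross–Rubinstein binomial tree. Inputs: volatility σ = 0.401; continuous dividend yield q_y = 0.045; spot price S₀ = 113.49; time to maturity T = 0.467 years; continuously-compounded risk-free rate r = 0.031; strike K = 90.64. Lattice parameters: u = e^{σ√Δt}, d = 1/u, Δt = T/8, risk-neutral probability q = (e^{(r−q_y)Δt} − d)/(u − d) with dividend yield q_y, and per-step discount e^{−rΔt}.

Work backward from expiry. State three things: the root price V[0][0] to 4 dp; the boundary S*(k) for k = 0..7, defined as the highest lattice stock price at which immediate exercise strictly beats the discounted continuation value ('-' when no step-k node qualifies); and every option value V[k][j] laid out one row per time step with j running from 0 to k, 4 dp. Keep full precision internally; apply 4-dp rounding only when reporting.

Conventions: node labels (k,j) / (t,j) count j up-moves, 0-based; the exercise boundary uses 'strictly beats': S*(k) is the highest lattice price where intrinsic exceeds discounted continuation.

params: Δt=0.05838 u=1.10173 d=0.90766 q=0.47159 e^(-rΔt)=0.99819
t_8 payoffs: 38.3590 27.1804 13.6116 0.0000 0.0000 0.0000 0.0000 0.0000 0.0000
t_7: node(7,0) S=57.5997 payoff=33.0403 vs cont=33.0275 → 33.0403 [stop]  node(7,1) S=69.9156 payoff=20.7244 vs cont=20.7440 → 20.7440 [wait]  node(7,2) S=84.8648 payoff=5.7752 vs cont=7.1795 → 7.1795 [wait]  node(7,3) S=103.0103 payoff=0.0000 vs cont=0.0000 → 0.0000 [wait]  node(7,4) S=125.0358 payoff=0.0000 vs cont=0.0000 → 0.0000 [wait]  node(7,5) S=151.7707 payoff=0.0000 vs cont=0.0000 → 0.0000 [wait]  node(7,6) S=184.2219 payoff=0.0000 vs cont=0.0000 → 0.0000 [wait]  node(7,7) S=223.6118 payoff=0.0000 vs cont=0.0000 → 0.0000 [wait]  ⇒ S*(7)=57.5997
t_6: node(6,0) S=63.4596 payoff=27.1804 vs cont=27.1922 → 27.1922 [wait]  node(6,1) S=77.0284 payoff=13.6116 vs cont=14.3212 → 14.3212 [wait]  node(6,2) S=93.4984 payoff=0.0000 vs cont=3.7869 → 3.7869 [wait]  node(6,3) S=113.4900 payoff=0.0000 vs cont=0.0000 → 0.0000 [wait]  node(6,4) S=137.7562 payoff=0.0000 vs cont=0.0000 → 0.0000 [wait]  node(6,5) S=167.2109 payoff=0.0000 vs cont=0.0000 → 0.0000 [wait]  node(6,6) S=202.9636 payoff=0.0000 vs cont=0.0000 → 0.0000 [wait]  ⇒ S*(6)=-
t_5: node(5,0) S=69.9156 payoff=20.7244 vs cont=21.0842 → 21.0842 [wait]  node(5,1) S=84.8648 payoff=5.7752 vs cont=9.3364 → 9.3364 [wait]  node(5,2) S=103.0103 payoff=0.0000 vs cont=1.9974 → 1.9974 [wait]  node(5,3) S=125.0358 payoff=0.0000 vs cont=0.0000 → 0.0000 [wait]  node(5,4) S=151.7707 payoff=0.0000 vs cont=0.0000 → 0.0000 [wait]  node(5,5) S=184.2219 payoff=0.0000 vs cont=0.0000 → 0.0000 [wait]  ⇒ S*(5)=-
t_4: node(4,0) S=77.0284 payoff=13.6116 vs cont=15.5160 → 15.5160 [wait]  node(4,1) S=93.4984 payoff=0.0000 vs cont=5.8648 → 5.8648 [wait]  node(4,2) S=113.4900 payoff=0.0000 vs cont=1.0536 → 1.0536 [wait]  node(4,3) S=137.7562 payoff=0.0000 vs cont=0.0000 → 0.0000 [wait]  node(4,4) S=167.2109 payoff=0.0000 vs cont=0.0000 → 0.0000 [wait]  ⇒ S*(4)=-
t_3: node(3,0) S=84.8648 payoff=5.7752 vs cont=10.9448 → 10.9448 [wait]  node(3,1) S=103.0103 payoff=0.0000 vs cont=3.5894 → 3.5894 [wait]  node(3,2) S=125.0358 payoff=0.0000 vs cont=0.5557 → 0.5557 [wait]  node(3,3) S=151.7707 payoff=0.0000 vs cont=0.0000 → 0.0000 [wait]  ⇒ S*(3)=-
t_2: node(2,0) S=93.4984 payoff=0.0000 vs cont=7.4626 → 7.4626 [wait]  node(2,1) S=113.4900 payoff=0.0000 vs cont=2.1548 → 2.1548 [wait]  node(2,2) S=137.7562 payoff=0.0000 vs cont=0.2931 → 0.2931 [wait]  ⇒ S*(2)=-
t_1: node(1,0) S=103.0103 payoff=0.0000 vs cont=4.9505 → 4.9505 [wait]  node(1,1) S=125.0358 payoff=0.0000 vs cont=1.2746 → 1.2746 [wait]  ⇒ S*(1)=-
t_0: node(0,0) S=113.4900 payoff=0.0000 vs cont=3.2112 → 3.2112 [wait]  ⇒ S*(0)=-

price = 3.2112
boundary = - - - - - - - 57.5997
tree:
3.2112
4.9505 1.2746
7.4626 2.1548 0.2931
10.9448 3.5894 0.5557 0.0000
15.5160 5.8648 1.0536 0.0000 0.0000
21.0842 9.3364 1.9974 0.0000 0.0000 0.0000
27.1922 14.3212 3.7869 0.0000 0.0000 0.0000 0.0000
33.0403 20.7440 7.1795 0.0000 0.0000 0.0000 0.0000 0.0000
38.3590 27.1804 13.6116 0.0000 0.0000 0.0000 0.0000 0.0000 0.0000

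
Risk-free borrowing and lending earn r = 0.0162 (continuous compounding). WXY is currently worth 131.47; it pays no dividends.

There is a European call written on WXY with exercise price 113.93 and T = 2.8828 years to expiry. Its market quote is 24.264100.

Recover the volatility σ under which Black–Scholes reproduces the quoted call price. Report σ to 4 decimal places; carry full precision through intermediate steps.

At σ = 0.1042 the Black–Scholes value reproduces the quote:
σ√T = 0.1042·√2.8828 = 0.176919
d₁ = (ln(S/K) + (r+σ²/2)T) / (σ√T) = (ln(131.47/113.93) + (0.0162+0.1042²/2)·2.8828) / 0.176919 = (0.143194 + 0.062352) / 0.176919 = 1.161807
d₂ = d₁ − σ√T = 1.161807 − 0.176919 = 0.984888
e^{−rT} = 0.954372
N(d₁) = 0.877343,  N(d₂) = 0.837660
V = S·N(d₁) − K·e^{−rT}·N(d₂) = 115.344301 − 91.080202 = 24.264100 (the observed quote) — the price is monotone increasing in volatility, hence this σ is the only solution

sigma = 0.1042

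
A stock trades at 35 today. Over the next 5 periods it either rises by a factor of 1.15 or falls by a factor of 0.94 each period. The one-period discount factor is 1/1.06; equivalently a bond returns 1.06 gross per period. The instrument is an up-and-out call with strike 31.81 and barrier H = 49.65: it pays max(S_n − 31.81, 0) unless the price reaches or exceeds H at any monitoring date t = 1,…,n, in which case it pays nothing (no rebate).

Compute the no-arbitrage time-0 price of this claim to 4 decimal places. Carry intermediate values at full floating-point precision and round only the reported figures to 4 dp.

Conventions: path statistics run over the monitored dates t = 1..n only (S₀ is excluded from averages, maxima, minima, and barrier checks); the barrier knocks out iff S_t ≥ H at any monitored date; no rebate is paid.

With p* = (R−d)/(u−d) = 0.5714, sum probability × payoff across the paths and divide by R^5.
Enumerate all 2^5 = 32 price paths (U = up ×1.15, D = down ×0.94); each path with k up-moves has probability p*^k·(1−p*)^(5−k).
DDDDD: M=32.9000, payoff=0.0000, prob=0.014458
UDDDD: M=40.2500, payoff=0.0000, prob=0.019278
DUDDD: M=37.8350, payoff=0.0000, prob=0.019278
UUDDD: M=46.2875, payoff=6.6357, prob=0.025704
DDUDD: M=35.5649, payoff=0.0000, prob=0.019278
UDUDD: M=43.5102, payoff=6.6357, prob=0.025704
DUUDD: M=43.5102, payoff=6.6357, prob=0.025704
UUUDD: M=53.2306, payoff=0.0000, prob=0.034271
DDDUD: M=33.4310, payoff=0.0000, prob=0.019278
UDDUD: M=40.8996, payoff=6.6357, prob=0.025704
DUDUD: M=40.8996, payoff=6.6357, prob=0.025704
UUDUD: M=50.0368, payoff=0.0000, prob=0.034271
DDUUD: M=40.8996, payoff=6.6357, prob=0.025704
UDUUD: M=50.0368, payoff=0.0000, prob=0.034271
DUUUD: M=50.0368, payoff=0.0000, prob=0.034271
UUUUD: M=61.2152, payoff=0.0000, prob=0.045695
DDDDU: M=32.9000, payoff=0.0000, prob=0.019278
UDDDU: M=40.2500, payoff=6.6357, prob=0.025704
DUDDU: M=38.4457, payoff=6.6357, prob=0.025704
UUDDU: M=47.0346, payoff=15.2246, prob=0.034271
DDUDU: M=38.4457, payoff=6.6357, prob=0.025704
UDUDU: M=47.0346, payoff=15.2246, prob=0.034271
DUUDU: M=47.0346, payoff=15.2246, prob=0.034271
UUUDU: M=57.5423, payoff=0.0000, prob=0.045695
DDDUU: M=38.4457, payoff=6.6357, prob=0.025704
UDDUU: M=47.0346, payoff=15.2246, prob=0.034271
DUDUU: M=47.0346, payoff=15.2246, prob=0.034271
UUDUU: M=57.5423, payoff=0.0000, prob=0.045695
DDUUU: M=47.0346, payoff=15.2246, prob=0.034271
UDUUU: M=57.5423, payoff=0.0000, prob=0.045695
DUUUU: M=57.5423, payoff=0.0000, prob=0.045695
UUUUU: M=70.3975, payoff=0.0000, prob=0.060927
Price = Σ prob·payoff / R^5 = 4.836210 / 1.338226 = 3.6139

price = 3.6139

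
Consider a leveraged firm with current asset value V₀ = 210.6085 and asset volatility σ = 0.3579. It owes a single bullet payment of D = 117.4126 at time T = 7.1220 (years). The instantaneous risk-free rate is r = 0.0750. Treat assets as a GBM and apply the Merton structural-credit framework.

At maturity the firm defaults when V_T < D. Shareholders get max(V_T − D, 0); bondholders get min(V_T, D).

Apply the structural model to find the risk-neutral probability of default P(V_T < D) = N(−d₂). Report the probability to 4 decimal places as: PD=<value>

PD=0.2440

Work the structural quantities from V₀ = 210.6085 against face 117.4126:
d₁ = [ln(V₀/D) + (r + σ²/2)T] / (σ√T)
   = [ln(210.6085/117.4126) + (0.0750 + 0.5·0.3579²)·7.1220] / (0.3579·√7.1220)
   = [0.584307 + 0.990287] / 0.955130 = 1.648564
d₂ = d₁ − σ√T = 1.648564 − 0.955130 = 0.693434
risk-neutral PD = N(−d₂) = N(-0.693434) = 0.244019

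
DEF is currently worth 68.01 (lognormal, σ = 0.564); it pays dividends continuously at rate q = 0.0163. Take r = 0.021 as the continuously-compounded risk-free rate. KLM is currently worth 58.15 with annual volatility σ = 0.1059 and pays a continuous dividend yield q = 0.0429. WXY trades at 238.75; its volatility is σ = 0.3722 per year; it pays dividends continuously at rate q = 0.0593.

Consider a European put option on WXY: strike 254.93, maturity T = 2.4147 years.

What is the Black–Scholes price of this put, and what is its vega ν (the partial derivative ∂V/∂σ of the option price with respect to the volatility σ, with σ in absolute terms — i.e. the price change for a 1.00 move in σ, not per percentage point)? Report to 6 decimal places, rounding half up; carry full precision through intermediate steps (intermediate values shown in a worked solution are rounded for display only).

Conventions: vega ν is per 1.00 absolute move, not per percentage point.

σ√T = 0.3722·√2.4147 = 0.578373
d₁ = (ln(S/K) + (r−q+σ²/2)T) / (σ√T) = (ln(238.75/254.93) + (0.021−0.0593+0.3722²/2)·2.4147) / 0.578373 = (-0.065572 + 0.074775) / 0.578373 = 0.015911
d₂ = d₁ − σ√T = 0.015911 − 0.578373 = -0.562462
e^{−rT} = 0.950556
e^{−qT} = 0.866588
N(−d₁) = 0.493653,  N(−d₂) = 0.713099
Put price V = K·e^{−rT}·N(−d₂) − S·e^{−qT}·N(−d₁) = 172.801867 − 102.135675 = 70.666192
φ(d₁) = (1/√(2π))·e^{−d₁²/2} = 0.398892
ν = S·e^{−qT}·φ(d₁)·√T = 128.245665

price = 70.666192
ν = 128.245665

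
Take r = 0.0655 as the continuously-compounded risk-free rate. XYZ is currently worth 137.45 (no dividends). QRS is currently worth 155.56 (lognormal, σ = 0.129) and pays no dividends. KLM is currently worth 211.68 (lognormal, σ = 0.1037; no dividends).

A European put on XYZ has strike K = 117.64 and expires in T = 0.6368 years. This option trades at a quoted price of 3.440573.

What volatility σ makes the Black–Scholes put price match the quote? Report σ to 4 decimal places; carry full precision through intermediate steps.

sigma = 0.3008

At σ = 0.3008 the Black–Scholes value reproduces the quote:
σ√T = 0.3008·√0.6368 = 0.240038
d₁ = (ln(S/K) + (r+σ²/2)T) / (σ√T) = (ln(137.45/117.64) + (0.0655+0.3008²/2)·0.6368) / 0.240038 = (0.155631 + 0.070519) / 0.240038 = 0.942146
d₂ = d₁ − σ√T = 0.942146 − 0.240038 = 0.702108
e^{−rT} = 0.959148
N(−d₁) = 0.173059,  N(−d₂) = 0.241306
V = K·e^{−rT}·N(−d₂) − S·N(−d₁) = 27.227521 − 23.786948 = 3.440573 (matching the quote); vega is positive throughout, so no other σ reproduces this price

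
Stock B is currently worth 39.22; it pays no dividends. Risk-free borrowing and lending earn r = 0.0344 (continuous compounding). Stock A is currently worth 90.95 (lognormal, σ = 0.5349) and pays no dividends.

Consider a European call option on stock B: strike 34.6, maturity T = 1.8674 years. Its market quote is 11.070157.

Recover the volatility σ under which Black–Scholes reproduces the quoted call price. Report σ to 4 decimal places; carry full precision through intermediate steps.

sigma = 0.3727

At σ = 0.3727 the Black–Scholes value reproduces the quote:
σ√T = 0.3727·√1.8674 = 0.509305
d₁ = (ln(S/K) + (r+σ²/2)T) / (σ√T) = (ln(39.22/34.6) + (0.0344+0.3727²/2)·1.8674) / 0.509305 = (0.125333 + 0.193934) / 0.509305 = 0.626869
d₂ = d₁ − σ√T = 0.626869 − 0.509305 = 0.117564
e^{−rT} = 0.937781
N(d₁) = 0.734627,  N(d₂) = 0.546793
V = S·N(d₁) − K·e^{−rT}·N(d₂) = 28.812087 − 17.741930 = 11.070157 (the observed quote) — the price is monotone increasing in volatility, hence this σ is the only solution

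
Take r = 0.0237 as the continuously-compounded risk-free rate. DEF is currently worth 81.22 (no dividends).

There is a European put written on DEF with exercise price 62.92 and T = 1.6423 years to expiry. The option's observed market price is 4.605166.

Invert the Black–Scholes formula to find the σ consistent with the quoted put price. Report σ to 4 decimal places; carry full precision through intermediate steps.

At σ = 0.3441 the Black–Scholes value reproduces the quote:
σ√T = 0.3441·√1.6423 = 0.440972
d₁ = (ln(S/K) + (r+σ²/2)T) / (σ√T) = (ln(81.22/62.92) + (0.0237+0.3441²/2)·1.6423) / 0.440972 = (0.255297 + 0.136151) / 0.440972 = 0.887694
d₂ = d₁ − σ√T = 0.887694 − 0.440972 = 0.446722
e^{−rT} = 0.961825
N(−d₁) = 0.187353,  N(−d₂) = 0.327538
V = K·e^{−rT}·N(−d₂) − S·N(−d₁) = 19.821953 − 15.216788 = 4.605166 (the quoted price), and the Black–Scholes price is strictly increasing in σ, so σ is unique

sigma = 0.3441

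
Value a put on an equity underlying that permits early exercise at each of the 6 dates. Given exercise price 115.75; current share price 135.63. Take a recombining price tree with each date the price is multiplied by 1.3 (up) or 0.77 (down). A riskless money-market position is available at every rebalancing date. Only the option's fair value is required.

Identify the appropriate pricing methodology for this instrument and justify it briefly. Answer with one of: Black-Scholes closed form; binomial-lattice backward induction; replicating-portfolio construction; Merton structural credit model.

Key observation: the defining feature is the embedded early-exercise option across 6 discrete dates on the spot-135.63 tree; pricing the strike-115.75 put means working backward with an exercise test at every node.

framework: binomial-lattice backward induction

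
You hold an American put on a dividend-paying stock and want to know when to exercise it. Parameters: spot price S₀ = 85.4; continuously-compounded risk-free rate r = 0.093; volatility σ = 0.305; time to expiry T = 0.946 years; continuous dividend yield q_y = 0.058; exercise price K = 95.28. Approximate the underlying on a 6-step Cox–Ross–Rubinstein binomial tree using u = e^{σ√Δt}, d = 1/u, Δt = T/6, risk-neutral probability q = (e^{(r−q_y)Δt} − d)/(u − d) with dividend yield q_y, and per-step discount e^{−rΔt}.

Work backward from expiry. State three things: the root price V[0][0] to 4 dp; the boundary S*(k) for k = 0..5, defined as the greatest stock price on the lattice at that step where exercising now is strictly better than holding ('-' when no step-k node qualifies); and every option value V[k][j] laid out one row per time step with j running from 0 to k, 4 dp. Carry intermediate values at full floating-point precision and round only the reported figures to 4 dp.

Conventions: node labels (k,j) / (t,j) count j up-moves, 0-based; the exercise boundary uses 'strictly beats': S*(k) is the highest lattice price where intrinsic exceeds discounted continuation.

price = 14.6555
boundary = - - 67.0294 59.3840 67.0294 75.6592
tree:
14.6555
20.7154 8.8518
28.2506 13.5736 4.2526
35.8960 20.0534 7.3048 1.2355
42.6694 28.2506 12.2097 2.4706 0.0000
48.6702 35.8960 19.6208 4.9406 0.0000 0.0000
53.9866 42.6694 28.2506 9.8800 0.0000 0.0000 0.0000

Δt=0.15767  u=1.12875  d=0.88594  q=0.49255  discount=0.98544
step 6 (expiry): payoffs max(K−S,0) = 53.9866 42.6694 28.2506 9.8800 0.0000 0.0000 0.0000
step 5: (k=5,j=0): S=46.6098, K−S=48.6702, hold=47.7076 ⇒ V=48.6702 exercise | (k=5,j=1): S=59.3840, K−S=35.8960, hold=35.0497 ⇒ V=35.8960 exercise | (k=5,j=2): S=75.6592, K−S=19.6208, hold=18.9226 ⇒ V=19.6208 exercise | (k=5,j=3): S=96.3949, K−S=0.0000, hold=4.9406 ⇒ V=4.9406 continue | (k=5,j=4): S=122.8136, K−S=0.0000, hold=0.0000 ⇒ V=0.0000 continue | (k=5,j=5): S=156.4727, K−S=0.0000, hold=0.0000 ⇒ V=0.0000 continue  boundary S*=75.6592
step 4: (k=4,j=0): S=52.6106, K−S=42.6694, hold=41.7614 ⇒ V=42.6694 exercise | (k=4,j=1): S=67.0294, K−S=28.2506, hold=27.4738 ⇒ V=28.2506 exercise | (k=4,j=2): S=85.4000, K−S=9.8800, hold=12.2097 ⇒ V=12.2097 continue | (k=4,j=3): S=108.8053, K−S=0.0000, hold=2.4706 ⇒ V=2.4706 continue | (k=4,j=4): S=138.6253, K−S=0.0000, hold=0.0000 ⇒ V=0.0000 continue  boundary S*=67.0294
step 3: (k=3,j=0): S=59.3840, K−S=35.8960, hold=35.0497 ⇒ V=35.8960 exercise | (k=3,j=1): S=75.6592, K−S=19.6208, hold=20.0534 ⇒ V=20.0534 continue | (k=3,j=2): S=96.3949, K−S=0.0000, hold=7.3048 ⇒ V=7.3048 continue | (k=3,j=3): S=122.8136, K−S=0.0000, hold=1.2355 ⇒ V=1.2355 continue  boundary S*=59.3840
step 2: (k=2,j=0): S=67.0294, K−S=28.2506, hold=27.6838 ⇒ V=28.2506 exercise | (k=2,j=1): S=85.4000, K−S=9.8800, hold=13.5736 ⇒ V=13.5736 continue | (k=2,j=2): S=108.8053, K−S=0.0000, hold=4.2526 ⇒ V=4.2526 continue  boundary S*=67.0294
step 1: (k=1,j=0): S=75.6592, K−S=19.6208, hold=20.7154 ⇒ V=20.7154 continue | (k=1,j=1): S=96.3949, K−S=0.0000, hold=8.8518 ⇒ V=8.8518 continue  boundary S*=-
step 0: (k=0,j=0): S=85.4000, K−S=9.8800, hold=14.6555 ⇒ V=14.6555 continue  boundary S*=-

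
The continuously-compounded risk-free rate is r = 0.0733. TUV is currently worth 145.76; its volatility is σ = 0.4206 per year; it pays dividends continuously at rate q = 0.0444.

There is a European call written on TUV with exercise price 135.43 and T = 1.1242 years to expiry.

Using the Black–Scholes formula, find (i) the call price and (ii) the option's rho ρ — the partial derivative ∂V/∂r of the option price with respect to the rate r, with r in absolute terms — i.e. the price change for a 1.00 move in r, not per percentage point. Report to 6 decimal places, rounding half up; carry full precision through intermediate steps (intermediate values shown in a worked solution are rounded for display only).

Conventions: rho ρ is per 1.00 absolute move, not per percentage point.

σ√T = 0.4206·√1.1242 = 0.445955
d₁ = (ln(S/K) + (r−q+σ²/2)T) / (σ√T) = (ln(145.76/135.43) + (0.0733−0.0444+0.4206²/2)·1.1242) / 0.445955 = (0.073507 + 0.131927) / 0.445955 = 0.460660
d₂ = d₁ − σ√T = 0.460660 − 0.445955 = 0.014705
e^{−rT} = 0.920900
e^{−qT} = 0.951311
N(d₁) = 0.677479,  N(d₂) = 0.505866
Call price V = S·e^{−qT}·N(d₁) − K·e^{−rT}·N(d₂) = 93.941296 − 63.090386 = 30.850909
ρ = K·T·e^{−rT}·N(d₂) = 70.926212

price = 30.850909
ρ = 70.926212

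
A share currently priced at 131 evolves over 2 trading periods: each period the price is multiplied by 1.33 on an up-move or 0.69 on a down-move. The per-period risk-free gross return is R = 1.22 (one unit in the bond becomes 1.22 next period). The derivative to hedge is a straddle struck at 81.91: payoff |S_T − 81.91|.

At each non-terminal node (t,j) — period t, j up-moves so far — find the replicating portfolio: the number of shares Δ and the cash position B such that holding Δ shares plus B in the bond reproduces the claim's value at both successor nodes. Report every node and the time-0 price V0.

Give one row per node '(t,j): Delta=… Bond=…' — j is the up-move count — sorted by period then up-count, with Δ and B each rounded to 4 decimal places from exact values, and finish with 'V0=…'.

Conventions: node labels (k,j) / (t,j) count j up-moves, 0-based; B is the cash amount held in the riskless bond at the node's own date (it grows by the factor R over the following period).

Under the risk-neutral measure, an up-move has probability p* = (R−d)/(u−d) = 0.8281 and values discount at R = 1.22.
Expiry values: V(2,0)=19.5409, V(2,1)=38.3087, V(2,2)=149.8159
Node (1,0) S=90.3900: V=(p*·38.3087+(1−p*)·19.5409)/1.22=28.7565; Δ=(38.3087−19.5409)/(120.2187−62.3691)=0.3244; B=V−Δ·S=-0.5681
Node (1,1) S=174.2300: V=(p*·149.8159+(1−p*)·38.3087)/1.22=107.0907; Δ=(149.8159−38.3087)/(231.7259−120.2187)=1.0000; B=V−Δ·S=-67.1393
Node (0,0) S=131.0000: V=(p*·107.0907+(1−p*)·28.7565)/1.22=76.7434; Δ=(107.0907−28.7565)/(174.2300−90.3900)=0.9343; B=V−Δ·S=-45.6536
As a check, the time-0 holding Δ(0,0)·S0 + B(0,0) comes to 76.7434 — exactly V0.

(0,0): Delta=0.9343 Bond=-45.6536
(1,0): Delta=0.3244 Bond=-0.5681
(1,1): Delta=1.0000 Bond=-67.1393
V0=76.7434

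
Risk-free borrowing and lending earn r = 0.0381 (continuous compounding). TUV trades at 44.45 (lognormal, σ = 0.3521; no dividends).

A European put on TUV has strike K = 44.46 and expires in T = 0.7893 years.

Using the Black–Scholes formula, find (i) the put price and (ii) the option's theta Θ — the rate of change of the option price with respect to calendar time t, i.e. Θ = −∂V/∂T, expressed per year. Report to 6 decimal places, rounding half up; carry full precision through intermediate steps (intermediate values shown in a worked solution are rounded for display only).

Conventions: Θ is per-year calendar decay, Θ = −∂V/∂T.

σ√T = 0.3521·√0.7893 = 0.312815
d₁ = (ln(S/K) + (r+σ²/2)T) / (σ√T) = (ln(44.45/44.46) + (0.0381+0.3521²/2)·0.7893) / 0.312815 = (-0.000225 + 0.078999) / 0.312815 = 0.251823
d₂ = d₁ − σ√T = 0.251823 − 0.312815 = -0.060992
e^{−rT} = 0.970375
N(−d₁) = 0.400589,  N(−d₂) = 0.524317
Put price V = K·e^{−rT}·N(−d₂) − S·N(−d₁) = 22.620555 − 17.806180 = 4.814374
φ(d₁) = (1/√(2π))·e^{−d₁²/2} = 0.386491
Θ = −S·φ(d₁)·σ/(2√T) + r·K·e^{−rT}·N(−d₂) = −3.404289 + 0.861843 = -2.542446

price = 4.814374
Θ = -2.542446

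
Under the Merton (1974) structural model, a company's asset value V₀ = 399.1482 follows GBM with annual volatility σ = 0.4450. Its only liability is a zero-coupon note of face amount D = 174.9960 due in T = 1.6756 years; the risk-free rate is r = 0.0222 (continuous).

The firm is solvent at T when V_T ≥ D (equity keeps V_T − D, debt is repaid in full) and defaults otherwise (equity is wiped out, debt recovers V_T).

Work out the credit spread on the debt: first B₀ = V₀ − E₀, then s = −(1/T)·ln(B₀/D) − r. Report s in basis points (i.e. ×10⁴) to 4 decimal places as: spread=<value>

Work the structural quantities from V₀ = 399.1482 against face 174.9960:
d₁ = [ln(V₀/D) + (r + σ²/2)T] / (σ√T)
   = [ln(399.1482/174.9960) + (0.0222 + 0.5·0.4450²)·1.6756] / (0.4450·√1.6756)
   = [0.824570 + 0.203104] / 0.576030 = 1.784062
d₂ = d₁ − σ√T = 1.784062 − 0.576030 = 1.208032
N(d₁) = 0.962793,  N(d₂) = 0.886482,  e^(−rT) = 0.963485
E₀ = V₀·N(d₁) − D·e^(−rT)·N(d₂)
   = 399.1482·0.962793 − 174.9960·0.963485·0.886482 = 234.830881
B₀ = V₀ − E₀ = 399.1482 − 234.830881 = 164.317319
spread = −(1/T)·ln(B₀/D) − r = −(1/1.6756)·ln(164.317319/174.9960) − 0.0222 = 0.01537680
in basis points: 0.01537680 × 10⁴ = 153.7680 bp

spread=153.7680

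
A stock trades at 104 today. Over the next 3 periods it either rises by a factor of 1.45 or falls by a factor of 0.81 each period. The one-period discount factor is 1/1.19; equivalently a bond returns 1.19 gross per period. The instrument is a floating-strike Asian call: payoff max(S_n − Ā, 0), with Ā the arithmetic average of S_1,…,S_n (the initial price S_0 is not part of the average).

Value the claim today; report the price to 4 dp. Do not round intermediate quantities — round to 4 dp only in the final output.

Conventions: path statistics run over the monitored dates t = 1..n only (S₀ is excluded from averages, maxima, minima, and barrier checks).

No-arbitrage gives p* = (R−d)/(u−d) = 0.5938: enumerate every path, weight its payoff by its p*-probability, and discount by R^3.
Enumerate all 2^3 = 8 price paths (U = up ×1.45, D = down ×0.81); each path with k up-moves has probability p*^k·(1−p*)^(3−k).
DDD: Ā=69.2481, payoff=0.0000, prob=0.067047
UDD: Ā=123.9626, payoff=0.0000, prob=0.097992
DUD: Ā=101.7760, payoff=0.0000, prob=0.097992
UUD: Ā=182.1915, payoff=0.0000, prob=0.143219
DDU: Ā=83.8048, payoff=15.1351, prob=0.097992
UDU: Ā=150.0209, payoff=27.0937, prob=0.143219
DUU: Ā=127.8342, payoff=49.2804, prob=0.143219
UUU: Ā=228.8390, payoff=88.2180, prob=0.209320
Price = Σ prob·payoff / R^3 = 30.887144 / 1.685159 = 18.3289

price = 18.3289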